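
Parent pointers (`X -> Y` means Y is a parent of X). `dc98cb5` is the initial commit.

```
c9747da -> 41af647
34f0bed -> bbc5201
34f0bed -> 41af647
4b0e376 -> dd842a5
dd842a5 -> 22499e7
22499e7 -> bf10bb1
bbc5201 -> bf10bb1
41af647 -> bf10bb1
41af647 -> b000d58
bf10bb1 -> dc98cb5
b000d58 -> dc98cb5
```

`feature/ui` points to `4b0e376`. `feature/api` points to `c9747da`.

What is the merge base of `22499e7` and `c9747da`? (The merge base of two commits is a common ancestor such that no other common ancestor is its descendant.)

bf10bb1

Ancestors of 22499e7: {22499e7, bf10bb1, dc98cb5}.
Ancestors of c9747da: {41af647, b000d58, bf10bb1, c9747da, dc98cb5}.
Common ancestors: {bf10bb1, dc98cb5}.
Among these, bf10bb1 is not an ancestor of any other common ancestor — it is the merge base.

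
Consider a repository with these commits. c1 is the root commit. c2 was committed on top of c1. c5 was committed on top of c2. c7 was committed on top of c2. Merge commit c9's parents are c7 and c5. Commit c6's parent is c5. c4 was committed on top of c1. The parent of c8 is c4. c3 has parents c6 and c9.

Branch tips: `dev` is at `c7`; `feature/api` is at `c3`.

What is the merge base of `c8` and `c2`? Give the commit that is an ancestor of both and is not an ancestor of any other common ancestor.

c1

Ancestors of c8: {c1, c4, c8}.
Ancestors of c2: {c1, c2}.
Common ancestors: {c1}.
The only common ancestor is c1, so it is the merge base.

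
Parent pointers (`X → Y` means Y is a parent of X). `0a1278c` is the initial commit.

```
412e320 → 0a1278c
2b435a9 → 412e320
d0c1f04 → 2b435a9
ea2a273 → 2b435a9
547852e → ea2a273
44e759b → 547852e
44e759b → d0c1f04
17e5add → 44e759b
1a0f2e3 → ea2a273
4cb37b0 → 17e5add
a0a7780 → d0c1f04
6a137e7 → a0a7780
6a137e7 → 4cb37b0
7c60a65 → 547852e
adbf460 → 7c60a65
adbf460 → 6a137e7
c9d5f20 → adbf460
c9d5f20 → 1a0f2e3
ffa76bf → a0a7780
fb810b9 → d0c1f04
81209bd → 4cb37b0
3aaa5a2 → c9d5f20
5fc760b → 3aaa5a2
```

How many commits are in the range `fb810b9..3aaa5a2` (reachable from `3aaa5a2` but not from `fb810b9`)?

12

Reachable from 3aaa5a2: {0a1278c, 17e5add, 1a0f2e3, 2b435a9, 3aaa5a2, 412e320, 44e759b, 4cb37b0, 547852e, 6a137e7, 7c60a65, a0a7780, adbf460, c9d5f20, d0c1f04, ea2a273}.
Reachable from fb810b9: {0a1278c, 2b435a9, 412e320, d0c1f04, fb810b9}.
In 3aaa5a2's history but not fb810b9's: {17e5add, 1a0f2e3, 3aaa5a2, 44e759b, 4cb37b0, 547852e, 6a137e7, 7c60a65, a0a7780, adbf460, c9d5f20, ea2a273} — 12 commits.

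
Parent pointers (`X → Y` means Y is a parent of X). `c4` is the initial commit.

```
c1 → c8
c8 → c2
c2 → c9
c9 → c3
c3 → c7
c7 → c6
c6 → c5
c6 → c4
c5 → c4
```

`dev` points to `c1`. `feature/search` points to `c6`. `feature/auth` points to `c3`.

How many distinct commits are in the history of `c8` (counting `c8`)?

8

Walking parent pointers from c8: reachable set = {c2, c3, c4, c5, c6, c7, c8, c9}.
That is 8 commits.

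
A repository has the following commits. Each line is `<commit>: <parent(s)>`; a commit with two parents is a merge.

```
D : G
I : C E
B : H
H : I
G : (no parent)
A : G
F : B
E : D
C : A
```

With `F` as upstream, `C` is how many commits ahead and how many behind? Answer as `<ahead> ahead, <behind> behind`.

Reachable from C: {A, C, G}.
Reachable from F: {A, B, C, D, E, F, G, H, I}.
Only in C's history (ahead): {} — 0.
Only in F's history (behind): {B, D, E, F, H, I} — 6.

0 ahead, 6 behind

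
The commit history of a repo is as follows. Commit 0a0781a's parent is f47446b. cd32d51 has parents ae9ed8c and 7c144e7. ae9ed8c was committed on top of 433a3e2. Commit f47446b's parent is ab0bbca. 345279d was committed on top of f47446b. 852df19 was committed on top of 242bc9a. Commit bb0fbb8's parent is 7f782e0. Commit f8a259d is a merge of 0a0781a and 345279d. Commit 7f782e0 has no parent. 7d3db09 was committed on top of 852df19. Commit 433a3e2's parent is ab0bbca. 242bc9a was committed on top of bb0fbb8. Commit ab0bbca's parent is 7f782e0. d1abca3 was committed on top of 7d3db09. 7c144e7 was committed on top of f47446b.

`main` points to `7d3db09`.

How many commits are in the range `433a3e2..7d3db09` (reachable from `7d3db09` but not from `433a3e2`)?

Reachable from 7d3db09: {242bc9a, 7d3db09, 7f782e0, 852df19, bb0fbb8}.
Reachable from 433a3e2: {433a3e2, 7f782e0, ab0bbca}.
In 7d3db09's history but not 433a3e2's: {242bc9a, 7d3db09, 852df19, bb0fbb8} — 4 commits.

4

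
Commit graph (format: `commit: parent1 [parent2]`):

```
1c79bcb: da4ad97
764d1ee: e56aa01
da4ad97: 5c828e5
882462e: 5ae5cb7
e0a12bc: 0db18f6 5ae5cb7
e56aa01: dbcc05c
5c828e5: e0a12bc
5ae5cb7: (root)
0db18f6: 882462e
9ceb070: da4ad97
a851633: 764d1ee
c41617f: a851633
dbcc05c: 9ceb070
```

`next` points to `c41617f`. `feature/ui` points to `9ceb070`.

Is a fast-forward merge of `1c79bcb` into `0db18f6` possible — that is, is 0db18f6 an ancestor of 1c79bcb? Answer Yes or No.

A fast-forward from 0db18f6 to 1c79bcb is possible iff 0db18f6 is an ancestor of 1c79bcb.
Ancestors of 1c79bcb: {0db18f6, 1c79bcb, 5ae5cb7, 5c828e5, 882462e, da4ad97, e0a12bc}.
0db18f6 is among them, so fast-forward is possible.

Yes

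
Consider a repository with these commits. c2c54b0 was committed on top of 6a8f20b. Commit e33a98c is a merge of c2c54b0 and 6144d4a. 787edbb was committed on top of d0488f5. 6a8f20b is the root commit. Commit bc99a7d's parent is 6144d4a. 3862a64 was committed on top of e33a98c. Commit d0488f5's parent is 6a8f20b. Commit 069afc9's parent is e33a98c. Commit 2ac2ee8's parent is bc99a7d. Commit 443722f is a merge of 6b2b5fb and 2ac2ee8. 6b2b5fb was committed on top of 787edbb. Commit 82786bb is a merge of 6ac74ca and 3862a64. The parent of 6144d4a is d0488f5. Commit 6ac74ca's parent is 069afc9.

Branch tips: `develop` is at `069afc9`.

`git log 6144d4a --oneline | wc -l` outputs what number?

Walking parent pointers from 6144d4a: reachable set = {6144d4a, 6a8f20b, d0488f5}.
That is 3 commits.

3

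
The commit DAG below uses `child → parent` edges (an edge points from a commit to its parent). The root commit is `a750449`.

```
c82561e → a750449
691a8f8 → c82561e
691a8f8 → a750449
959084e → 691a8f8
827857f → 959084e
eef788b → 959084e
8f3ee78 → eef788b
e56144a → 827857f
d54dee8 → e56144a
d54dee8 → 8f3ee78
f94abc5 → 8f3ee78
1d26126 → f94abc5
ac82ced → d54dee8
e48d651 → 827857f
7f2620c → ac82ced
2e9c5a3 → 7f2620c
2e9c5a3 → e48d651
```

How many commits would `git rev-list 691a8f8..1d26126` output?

Reachable from 1d26126: {1d26126, 691a8f8, 8f3ee78, 959084e, a750449, c82561e, eef788b, f94abc5}.
Reachable from 691a8f8: {691a8f8, a750449, c82561e}.
In 1d26126's history but not 691a8f8's: {1d26126, 8f3ee78, 959084e, eef788b, f94abc5} — 5 commits.

5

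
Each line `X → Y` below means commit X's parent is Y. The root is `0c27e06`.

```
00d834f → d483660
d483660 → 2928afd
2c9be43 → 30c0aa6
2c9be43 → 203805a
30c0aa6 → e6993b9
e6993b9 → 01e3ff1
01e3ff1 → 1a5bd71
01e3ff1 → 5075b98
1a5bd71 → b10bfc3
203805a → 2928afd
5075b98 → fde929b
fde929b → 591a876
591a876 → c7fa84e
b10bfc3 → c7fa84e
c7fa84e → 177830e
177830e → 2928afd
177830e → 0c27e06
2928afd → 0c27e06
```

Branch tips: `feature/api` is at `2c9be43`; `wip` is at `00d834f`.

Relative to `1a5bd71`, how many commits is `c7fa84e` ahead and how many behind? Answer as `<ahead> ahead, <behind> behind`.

Reachable from c7fa84e: {0c27e06, 177830e, 2928afd, c7fa84e}.
Reachable from 1a5bd71: {0c27e06, 177830e, 1a5bd71, 2928afd, b10bfc3, c7fa84e}.
Only in c7fa84e's history (ahead): {} — 0.
Only in 1a5bd71's history (behind): {1a5bd71, b10bfc3} — 2.

0 ahead, 2 behind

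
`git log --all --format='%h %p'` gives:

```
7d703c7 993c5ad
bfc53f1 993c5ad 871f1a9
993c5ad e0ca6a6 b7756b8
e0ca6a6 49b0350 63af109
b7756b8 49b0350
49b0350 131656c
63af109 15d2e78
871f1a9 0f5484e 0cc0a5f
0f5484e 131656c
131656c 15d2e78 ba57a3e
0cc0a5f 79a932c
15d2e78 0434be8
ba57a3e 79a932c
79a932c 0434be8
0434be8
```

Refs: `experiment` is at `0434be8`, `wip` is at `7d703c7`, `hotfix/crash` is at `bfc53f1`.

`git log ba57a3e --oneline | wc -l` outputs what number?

Walking parent pointers from ba57a3e: reachable set = {0434be8, 79a932c, ba57a3e}.
That is 3 commits.

3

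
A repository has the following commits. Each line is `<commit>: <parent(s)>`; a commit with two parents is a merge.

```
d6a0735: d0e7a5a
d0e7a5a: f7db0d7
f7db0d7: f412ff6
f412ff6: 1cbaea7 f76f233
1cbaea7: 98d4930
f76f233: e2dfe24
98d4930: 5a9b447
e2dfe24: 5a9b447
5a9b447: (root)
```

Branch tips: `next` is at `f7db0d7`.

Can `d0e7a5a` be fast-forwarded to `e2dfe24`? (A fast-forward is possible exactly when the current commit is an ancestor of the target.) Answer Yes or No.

A fast-forward from d0e7a5a to e2dfe24 is possible iff d0e7a5a is an ancestor of e2dfe24.
Ancestors of e2dfe24: {5a9b447, e2dfe24}.
d0e7a5a is not among them, so fast-forward is not possible.

No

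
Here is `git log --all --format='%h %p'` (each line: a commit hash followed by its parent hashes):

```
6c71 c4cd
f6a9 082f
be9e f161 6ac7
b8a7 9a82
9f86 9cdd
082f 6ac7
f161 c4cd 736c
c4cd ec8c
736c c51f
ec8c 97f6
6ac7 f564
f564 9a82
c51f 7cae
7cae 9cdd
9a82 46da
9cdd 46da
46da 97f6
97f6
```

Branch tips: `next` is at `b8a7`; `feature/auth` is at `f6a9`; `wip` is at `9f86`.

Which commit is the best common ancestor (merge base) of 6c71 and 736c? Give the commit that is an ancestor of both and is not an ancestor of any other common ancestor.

Ancestors of 6c71: {6c71, 97f6, c4cd, ec8c}.
Ancestors of 736c: {46da, 736c, 7cae, 97f6, 9cdd, c51f}.
Common ancestors: {97f6}.
The only common ancestor is 97f6, so it is the merge base.

97f6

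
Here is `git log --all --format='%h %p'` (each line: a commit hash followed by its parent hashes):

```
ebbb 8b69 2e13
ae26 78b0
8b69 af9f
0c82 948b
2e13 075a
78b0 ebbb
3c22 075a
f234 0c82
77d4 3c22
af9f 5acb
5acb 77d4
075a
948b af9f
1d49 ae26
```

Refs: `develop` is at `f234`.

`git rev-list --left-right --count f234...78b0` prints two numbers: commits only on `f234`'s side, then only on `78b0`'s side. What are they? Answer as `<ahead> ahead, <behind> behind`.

Reachable from f234: {075a, 0c82, 3c22, 5acb, 77d4, 948b, af9f, f234}.
Reachable from 78b0: {075a, 2e13, 3c22, 5acb, 77d4, 78b0, 8b69, af9f, ebbb}.
Only in f234's history (ahead): {0c82, 948b, f234} — 3.
Only in 78b0's history (behind): {2e13, 78b0, 8b69, ebbb} — 4.

3 ahead, 4 behind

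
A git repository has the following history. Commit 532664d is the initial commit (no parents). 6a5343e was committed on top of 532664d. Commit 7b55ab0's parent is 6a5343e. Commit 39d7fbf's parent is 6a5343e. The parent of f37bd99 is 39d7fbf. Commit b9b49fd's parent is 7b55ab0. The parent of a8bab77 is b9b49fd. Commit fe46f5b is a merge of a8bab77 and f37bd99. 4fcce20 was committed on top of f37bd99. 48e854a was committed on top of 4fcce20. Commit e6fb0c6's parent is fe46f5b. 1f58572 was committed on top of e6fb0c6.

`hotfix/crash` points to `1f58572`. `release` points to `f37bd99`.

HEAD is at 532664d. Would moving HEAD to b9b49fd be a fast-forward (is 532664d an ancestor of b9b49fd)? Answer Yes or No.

Yes

A fast-forward from 532664d to b9b49fd is possible iff 532664d is an ancestor of b9b49fd.
Ancestors of b9b49fd: {532664d, 6a5343e, 7b55ab0, b9b49fd}.
532664d is among them, so fast-forward is possible.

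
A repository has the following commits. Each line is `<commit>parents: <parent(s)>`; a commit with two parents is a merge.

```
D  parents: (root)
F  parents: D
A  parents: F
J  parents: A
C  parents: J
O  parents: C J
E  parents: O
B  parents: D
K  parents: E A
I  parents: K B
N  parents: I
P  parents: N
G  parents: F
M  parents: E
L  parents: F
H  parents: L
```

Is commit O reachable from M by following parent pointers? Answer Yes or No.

Ancestors of M (commits reachable by following parents): {A, C, D, E, F, J, M, O}.
O is in that set, so it is an ancestor of M.

Yes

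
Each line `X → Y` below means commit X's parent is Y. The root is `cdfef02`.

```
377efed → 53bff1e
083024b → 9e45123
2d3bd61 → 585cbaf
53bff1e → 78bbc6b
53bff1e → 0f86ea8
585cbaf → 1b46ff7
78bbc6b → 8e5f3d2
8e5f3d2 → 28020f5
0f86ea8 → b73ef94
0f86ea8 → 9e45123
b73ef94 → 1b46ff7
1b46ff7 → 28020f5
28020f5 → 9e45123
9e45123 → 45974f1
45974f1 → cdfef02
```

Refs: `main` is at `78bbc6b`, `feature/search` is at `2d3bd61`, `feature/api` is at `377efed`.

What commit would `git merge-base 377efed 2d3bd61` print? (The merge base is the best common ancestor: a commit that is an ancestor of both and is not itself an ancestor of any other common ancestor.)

Ancestors of 377efed: {0f86ea8, 1b46ff7, 28020f5, 377efed, 45974f1, 53bff1e, 78bbc6b, 8e5f3d2, 9e45123, b73ef94, cdfef02}.
Ancestors of 2d3bd61: {1b46ff7, 28020f5, 2d3bd61, 45974f1, 585cbaf, 9e45123, cdfef02}.
Common ancestors: {1b46ff7, 28020f5, 45974f1, 9e45123, cdfef02}.
Among these, 1b46ff7 is not an ancestor of any other common ancestor — it is the merge base.

1b46ff7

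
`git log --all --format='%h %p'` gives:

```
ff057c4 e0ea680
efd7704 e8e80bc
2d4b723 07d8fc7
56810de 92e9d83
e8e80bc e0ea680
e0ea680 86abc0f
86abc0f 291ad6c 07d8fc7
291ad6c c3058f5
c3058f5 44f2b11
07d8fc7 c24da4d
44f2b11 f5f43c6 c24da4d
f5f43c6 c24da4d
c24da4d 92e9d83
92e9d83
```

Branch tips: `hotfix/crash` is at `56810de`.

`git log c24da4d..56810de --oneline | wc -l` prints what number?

1

Reachable from 56810de: {56810de, 92e9d83}.
Reachable from c24da4d: {92e9d83, c24da4d}.
In 56810de's history but not c24da4d's: {56810de} — 1 commit.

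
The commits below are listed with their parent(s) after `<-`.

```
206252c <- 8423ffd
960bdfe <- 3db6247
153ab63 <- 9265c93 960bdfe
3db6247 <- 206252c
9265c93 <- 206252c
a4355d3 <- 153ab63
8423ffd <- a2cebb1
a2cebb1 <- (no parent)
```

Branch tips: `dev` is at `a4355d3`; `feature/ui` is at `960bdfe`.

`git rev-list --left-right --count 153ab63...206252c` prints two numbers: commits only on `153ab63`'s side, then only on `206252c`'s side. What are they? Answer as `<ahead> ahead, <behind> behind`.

Reachable from 153ab63: {153ab63, 206252c, 3db6247, 8423ffd, 9265c93, 960bdfe, a2cebb1}.
Reachable from 206252c: {206252c, 8423ffd, a2cebb1}.
Only in 153ab63's history (ahead): {153ab63, 3db6247, 9265c93, 960bdfe} — 4.
Only in 206252c's history (behind): {} — 0.

4 ahead, 0 behind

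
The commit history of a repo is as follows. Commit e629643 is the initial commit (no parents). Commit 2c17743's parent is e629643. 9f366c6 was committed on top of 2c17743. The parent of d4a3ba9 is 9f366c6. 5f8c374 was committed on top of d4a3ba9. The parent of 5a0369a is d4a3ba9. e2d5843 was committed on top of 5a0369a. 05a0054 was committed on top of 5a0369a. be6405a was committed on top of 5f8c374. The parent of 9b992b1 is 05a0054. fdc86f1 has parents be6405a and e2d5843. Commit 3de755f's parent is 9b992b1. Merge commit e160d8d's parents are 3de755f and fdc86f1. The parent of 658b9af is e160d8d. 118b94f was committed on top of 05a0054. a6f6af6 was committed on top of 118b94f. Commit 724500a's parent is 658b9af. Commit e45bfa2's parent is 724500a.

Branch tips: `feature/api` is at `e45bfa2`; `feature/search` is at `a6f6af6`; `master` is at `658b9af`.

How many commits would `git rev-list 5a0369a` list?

5

Walking parent pointers from 5a0369a: reachable set = {2c17743, 5a0369a, 9f366c6, d4a3ba9, e629643}.
That is 5 commits.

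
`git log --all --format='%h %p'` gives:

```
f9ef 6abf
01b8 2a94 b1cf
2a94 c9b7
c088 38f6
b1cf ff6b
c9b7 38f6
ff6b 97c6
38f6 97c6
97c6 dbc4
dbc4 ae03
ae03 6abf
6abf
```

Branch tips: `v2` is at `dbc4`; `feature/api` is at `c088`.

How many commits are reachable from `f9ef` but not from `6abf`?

1

Reachable from f9ef: {6abf, f9ef}.
Reachable from 6abf: {6abf}.
In f9ef's history but not 6abf's: {f9ef} — 1 commit.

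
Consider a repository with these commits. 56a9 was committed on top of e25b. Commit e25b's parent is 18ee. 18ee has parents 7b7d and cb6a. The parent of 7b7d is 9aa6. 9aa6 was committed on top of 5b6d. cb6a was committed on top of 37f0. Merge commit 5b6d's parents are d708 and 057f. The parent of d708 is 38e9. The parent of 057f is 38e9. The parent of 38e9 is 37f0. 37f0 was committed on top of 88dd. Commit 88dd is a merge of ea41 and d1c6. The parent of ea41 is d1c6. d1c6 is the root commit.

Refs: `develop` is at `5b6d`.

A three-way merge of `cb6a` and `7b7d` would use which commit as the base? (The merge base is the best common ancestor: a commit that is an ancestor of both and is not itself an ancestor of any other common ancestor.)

37f0

Ancestors of cb6a: {37f0, 88dd, cb6a, d1c6, ea41}.
Ancestors of 7b7d: {057f, 37f0, 38e9, 5b6d, 7b7d, 88dd, 9aa6, d1c6, d708, ea41}.
Common ancestors: {37f0, 88dd, d1c6, ea41}.
Among these, 37f0 is not an ancestor of any other common ancestor — it is the merge base.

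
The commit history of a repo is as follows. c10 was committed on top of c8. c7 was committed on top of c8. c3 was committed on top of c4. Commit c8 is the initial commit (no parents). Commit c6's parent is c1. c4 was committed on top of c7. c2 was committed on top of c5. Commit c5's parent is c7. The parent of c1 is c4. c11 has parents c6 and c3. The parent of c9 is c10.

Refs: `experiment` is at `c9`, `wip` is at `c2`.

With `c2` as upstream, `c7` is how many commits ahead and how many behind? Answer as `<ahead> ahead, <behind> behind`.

0 ahead, 2 behind

Reachable from c7: {c7, c8}.
Reachable from c2: {c2, c5, c7, c8}.
Only in c7's history (ahead): {} — 0.
Only in c2's history (behind): {c2, c5} — 2.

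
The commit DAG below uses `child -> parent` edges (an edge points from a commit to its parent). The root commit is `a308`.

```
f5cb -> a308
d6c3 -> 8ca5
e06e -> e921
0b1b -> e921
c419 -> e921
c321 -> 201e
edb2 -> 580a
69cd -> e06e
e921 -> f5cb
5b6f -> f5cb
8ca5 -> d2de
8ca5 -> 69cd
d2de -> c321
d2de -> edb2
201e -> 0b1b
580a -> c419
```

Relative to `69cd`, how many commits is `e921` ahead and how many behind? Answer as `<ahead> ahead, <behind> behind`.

Reachable from e921: {a308, e921, f5cb}.
Reachable from 69cd: {69cd, a308, e06e, e921, f5cb}.
Only in e921's history (ahead): {} — 0.
Only in 69cd's history (behind): {69cd, e06e} — 2.

0 ahead, 2 behind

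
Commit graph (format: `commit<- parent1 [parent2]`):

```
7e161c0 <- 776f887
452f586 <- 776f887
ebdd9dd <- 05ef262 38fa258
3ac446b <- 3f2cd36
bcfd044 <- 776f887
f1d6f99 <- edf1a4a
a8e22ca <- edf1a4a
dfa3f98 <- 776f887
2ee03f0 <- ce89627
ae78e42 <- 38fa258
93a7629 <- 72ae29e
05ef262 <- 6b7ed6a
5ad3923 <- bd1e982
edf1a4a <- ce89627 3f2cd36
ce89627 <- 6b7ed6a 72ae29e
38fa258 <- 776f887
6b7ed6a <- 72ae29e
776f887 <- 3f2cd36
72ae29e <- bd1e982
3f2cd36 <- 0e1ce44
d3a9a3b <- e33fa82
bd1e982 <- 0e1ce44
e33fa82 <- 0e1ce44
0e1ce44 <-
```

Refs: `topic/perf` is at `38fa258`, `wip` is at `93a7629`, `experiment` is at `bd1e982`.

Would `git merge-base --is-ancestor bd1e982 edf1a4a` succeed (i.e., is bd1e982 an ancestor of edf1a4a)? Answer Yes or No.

Yes

Ancestors of edf1a4a (commits reachable by following parents): {0e1ce44, 3f2cd36, 6b7ed6a, 72ae29e, bd1e982, ce89627, edf1a4a}.
bd1e982 is in that set, so it is an ancestor of edf1a4a.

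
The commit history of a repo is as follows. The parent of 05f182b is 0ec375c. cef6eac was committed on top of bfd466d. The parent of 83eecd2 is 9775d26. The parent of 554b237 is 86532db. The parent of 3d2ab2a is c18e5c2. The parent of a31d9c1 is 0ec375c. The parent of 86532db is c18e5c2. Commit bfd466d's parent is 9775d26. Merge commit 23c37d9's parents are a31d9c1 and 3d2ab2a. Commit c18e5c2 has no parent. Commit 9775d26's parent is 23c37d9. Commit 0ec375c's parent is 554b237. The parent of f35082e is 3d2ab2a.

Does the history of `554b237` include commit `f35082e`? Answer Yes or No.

Ancestors of 554b237: {554b237, 86532db, c18e5c2}.
f35082e is not in that set, so it is not an ancestor of 554b237.

No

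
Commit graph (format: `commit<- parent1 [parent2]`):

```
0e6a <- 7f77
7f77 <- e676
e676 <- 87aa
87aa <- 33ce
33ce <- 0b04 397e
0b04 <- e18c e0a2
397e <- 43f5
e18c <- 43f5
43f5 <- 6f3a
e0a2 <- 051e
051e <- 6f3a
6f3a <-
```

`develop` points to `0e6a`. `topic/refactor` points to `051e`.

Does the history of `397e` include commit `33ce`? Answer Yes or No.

No

Ancestors of 397e: {397e, 43f5, 6f3a}.
33ce is not in that set, so it is not an ancestor of 397e.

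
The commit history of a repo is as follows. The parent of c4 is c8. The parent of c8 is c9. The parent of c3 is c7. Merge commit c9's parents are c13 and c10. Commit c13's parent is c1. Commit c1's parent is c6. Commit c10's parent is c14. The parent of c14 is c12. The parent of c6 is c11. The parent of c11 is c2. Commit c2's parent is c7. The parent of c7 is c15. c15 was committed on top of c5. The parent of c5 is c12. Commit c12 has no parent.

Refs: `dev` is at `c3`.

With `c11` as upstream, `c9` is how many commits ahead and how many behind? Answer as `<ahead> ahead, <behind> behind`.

Reachable from c9: {c1, c10, c11, c12, c13, c14, c15, c2, c5, c6, c7, c9}.
Reachable from c11: {c11, c12, c15, c2, c5, c7}.
Only in c9's history (ahead): {c1, c10, c13, c14, c6, c9} — 6.
Only in c11's history (behind): {} — 0.

6 ahead, 0 behind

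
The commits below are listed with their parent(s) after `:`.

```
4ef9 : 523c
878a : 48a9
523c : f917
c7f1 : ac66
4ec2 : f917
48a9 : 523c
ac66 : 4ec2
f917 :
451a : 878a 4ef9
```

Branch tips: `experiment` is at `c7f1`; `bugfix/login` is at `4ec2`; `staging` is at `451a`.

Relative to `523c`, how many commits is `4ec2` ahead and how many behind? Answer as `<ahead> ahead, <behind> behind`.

Reachable from 4ec2: {4ec2, f917}.
Reachable from 523c: {523c, f917}.
Only in 4ec2's history (ahead): {4ec2} — 1.
Only in 523c's history (behind): {523c} — 1.

1 ahead, 1 behind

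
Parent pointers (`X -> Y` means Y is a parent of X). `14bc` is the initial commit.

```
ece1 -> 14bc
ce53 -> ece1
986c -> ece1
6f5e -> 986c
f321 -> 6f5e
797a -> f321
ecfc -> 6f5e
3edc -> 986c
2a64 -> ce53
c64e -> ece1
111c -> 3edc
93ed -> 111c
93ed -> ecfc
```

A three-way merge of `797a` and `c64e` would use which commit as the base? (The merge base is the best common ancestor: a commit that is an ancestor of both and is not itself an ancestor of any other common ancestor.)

ece1

Ancestors of 797a: {14bc, 6f5e, 797a, 986c, ece1, f321}.
Ancestors of c64e: {14bc, c64e, ece1}.
Common ancestors: {14bc, ece1}.
Among these, ece1 is not an ancestor of any other common ancestor — it is the merge base.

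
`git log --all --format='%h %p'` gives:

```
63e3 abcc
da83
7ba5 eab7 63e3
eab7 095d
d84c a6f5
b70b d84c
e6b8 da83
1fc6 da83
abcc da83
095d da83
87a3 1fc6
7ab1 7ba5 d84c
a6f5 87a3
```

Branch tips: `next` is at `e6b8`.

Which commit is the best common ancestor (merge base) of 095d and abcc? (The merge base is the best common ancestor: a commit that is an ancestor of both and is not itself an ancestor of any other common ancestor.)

da83

Ancestors of 095d: {095d, da83}.
Ancestors of abcc: {abcc, da83}.
Common ancestors: {da83}.
The only common ancestor is da83, so it is the merge base.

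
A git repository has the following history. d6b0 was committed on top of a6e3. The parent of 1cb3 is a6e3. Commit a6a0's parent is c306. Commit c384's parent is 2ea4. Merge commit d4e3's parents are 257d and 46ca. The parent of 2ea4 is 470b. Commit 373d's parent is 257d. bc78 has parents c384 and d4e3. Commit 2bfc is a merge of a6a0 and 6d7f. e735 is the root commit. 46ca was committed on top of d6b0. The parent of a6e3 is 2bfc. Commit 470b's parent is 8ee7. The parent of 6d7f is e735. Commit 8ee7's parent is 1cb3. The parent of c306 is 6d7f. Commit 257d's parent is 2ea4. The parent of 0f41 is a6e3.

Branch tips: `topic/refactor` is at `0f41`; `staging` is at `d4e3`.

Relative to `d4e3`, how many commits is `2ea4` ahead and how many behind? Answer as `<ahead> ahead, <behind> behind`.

0 ahead, 4 behind

Reachable from 2ea4: {1cb3, 2bfc, 2ea4, 470b, 6d7f, 8ee7, a6a0, a6e3, c306, e735}.
Reachable from d4e3: {1cb3, 257d, 2bfc, 2ea4, 46ca, 470b, 6d7f, 8ee7, a6a0, a6e3, c306, d4e3, d6b0, e735}.
Only in 2ea4's history (ahead): {} — 0.
Only in d4e3's history (behind): {257d, 46ca, d4e3, d6b0} — 4.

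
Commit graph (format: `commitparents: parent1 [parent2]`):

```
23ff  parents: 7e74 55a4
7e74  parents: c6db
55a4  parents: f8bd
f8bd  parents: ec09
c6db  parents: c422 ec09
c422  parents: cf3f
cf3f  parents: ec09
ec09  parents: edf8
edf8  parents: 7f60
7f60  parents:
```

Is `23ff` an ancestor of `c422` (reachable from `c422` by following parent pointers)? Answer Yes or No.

Ancestors of c422: {7f60, c422, cf3f, ec09, edf8}.
23ff is not in that set, so it is not an ancestor of c422.

No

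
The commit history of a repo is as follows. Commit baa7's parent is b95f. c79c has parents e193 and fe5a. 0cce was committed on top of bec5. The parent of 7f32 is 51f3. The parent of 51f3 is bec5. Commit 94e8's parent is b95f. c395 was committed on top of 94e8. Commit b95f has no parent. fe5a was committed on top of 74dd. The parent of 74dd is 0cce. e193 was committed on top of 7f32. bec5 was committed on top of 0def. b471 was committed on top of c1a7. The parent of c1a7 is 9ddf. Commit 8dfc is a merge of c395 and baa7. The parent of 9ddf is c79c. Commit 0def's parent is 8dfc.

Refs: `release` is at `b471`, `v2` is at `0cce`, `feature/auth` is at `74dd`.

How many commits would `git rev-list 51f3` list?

Walking parent pointers from 51f3: reachable set = {0def, 51f3, 8dfc, 94e8, b95f, baa7, bec5, c395}.
That is 8 commits.

8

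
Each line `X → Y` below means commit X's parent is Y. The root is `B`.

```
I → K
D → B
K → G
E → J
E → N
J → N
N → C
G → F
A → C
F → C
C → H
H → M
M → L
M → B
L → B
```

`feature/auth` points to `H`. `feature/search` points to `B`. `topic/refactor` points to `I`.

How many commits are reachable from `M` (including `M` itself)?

3

Walking parent pointers from M: reachable set = {B, L, M}.
That is 3 commits.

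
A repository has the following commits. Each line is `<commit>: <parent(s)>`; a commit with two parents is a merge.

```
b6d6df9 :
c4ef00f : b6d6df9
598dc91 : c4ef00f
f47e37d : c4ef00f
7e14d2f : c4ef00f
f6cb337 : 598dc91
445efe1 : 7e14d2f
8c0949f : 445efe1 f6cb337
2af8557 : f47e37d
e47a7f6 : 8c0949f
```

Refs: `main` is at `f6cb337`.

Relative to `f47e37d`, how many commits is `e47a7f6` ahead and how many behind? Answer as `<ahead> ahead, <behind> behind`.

6 ahead, 1 behind

Reachable from e47a7f6: {445efe1, 598dc91, 7e14d2f, 8c0949f, b6d6df9, c4ef00f, e47a7f6, f6cb337}.
Reachable from f47e37d: {b6d6df9, c4ef00f, f47e37d}.
Only in e47a7f6's history (ahead): {445efe1, 598dc91, 7e14d2f, 8c0949f, e47a7f6, f6cb337} — 6.
Only in f47e37d's history (behind): {f47e37d} — 1.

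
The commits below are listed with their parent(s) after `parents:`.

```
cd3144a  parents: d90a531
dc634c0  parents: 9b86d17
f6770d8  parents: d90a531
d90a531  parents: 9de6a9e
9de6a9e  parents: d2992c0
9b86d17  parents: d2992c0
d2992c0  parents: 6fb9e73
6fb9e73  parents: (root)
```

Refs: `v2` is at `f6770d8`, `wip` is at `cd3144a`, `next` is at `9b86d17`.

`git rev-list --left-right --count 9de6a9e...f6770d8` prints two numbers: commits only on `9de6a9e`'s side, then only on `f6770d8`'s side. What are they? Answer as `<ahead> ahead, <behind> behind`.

Reachable from 9de6a9e: {6fb9e73, 9de6a9e, d2992c0}.
Reachable from f6770d8: {6fb9e73, 9de6a9e, d2992c0, d90a531, f6770d8}.
Only in 9de6a9e's history (ahead): {} — 0.
Only in f6770d8's history (behind): {d90a531, f6770d8} — 2.

0 ahead, 2 behind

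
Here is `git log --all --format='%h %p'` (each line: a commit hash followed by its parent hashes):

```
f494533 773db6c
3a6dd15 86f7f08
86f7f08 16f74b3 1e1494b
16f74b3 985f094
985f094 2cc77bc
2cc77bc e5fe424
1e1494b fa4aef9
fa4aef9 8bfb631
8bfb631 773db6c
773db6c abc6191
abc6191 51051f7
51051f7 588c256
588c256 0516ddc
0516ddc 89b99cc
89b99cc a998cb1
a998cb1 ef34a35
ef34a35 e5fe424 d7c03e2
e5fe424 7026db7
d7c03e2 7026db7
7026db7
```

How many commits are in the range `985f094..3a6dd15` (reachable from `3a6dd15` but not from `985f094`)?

15

Reachable from 3a6dd15: {0516ddc, 16f74b3, 1e1494b, 2cc77bc, 3a6dd15, 51051f7, 588c256, 7026db7, 773db6c, 86f7f08, 89b99cc, 8bfb631, 985f094, a998cb1, abc6191, d7c03e2, e5fe424, ef34a35, fa4aef9}.
Reachable from 985f094: {2cc77bc, 7026db7, 985f094, e5fe424}.
In 3a6dd15's history but not 985f094's: {0516ddc, 16f74b3, 1e1494b, 3a6dd15, 51051f7, 588c256, 773db6c, 86f7f08, 89b99cc, 8bfb631, a998cb1, abc6191, d7c03e2, ef34a35, fa4aef9} — 15 commits.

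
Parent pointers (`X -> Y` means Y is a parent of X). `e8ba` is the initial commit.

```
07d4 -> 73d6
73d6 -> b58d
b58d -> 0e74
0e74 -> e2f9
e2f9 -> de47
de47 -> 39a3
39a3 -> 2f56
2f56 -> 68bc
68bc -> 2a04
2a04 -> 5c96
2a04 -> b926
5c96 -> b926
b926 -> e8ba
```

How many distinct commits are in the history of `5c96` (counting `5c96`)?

3

Walking parent pointers from 5c96: reachable set = {5c96, b926, e8ba}.
That is 3 commits.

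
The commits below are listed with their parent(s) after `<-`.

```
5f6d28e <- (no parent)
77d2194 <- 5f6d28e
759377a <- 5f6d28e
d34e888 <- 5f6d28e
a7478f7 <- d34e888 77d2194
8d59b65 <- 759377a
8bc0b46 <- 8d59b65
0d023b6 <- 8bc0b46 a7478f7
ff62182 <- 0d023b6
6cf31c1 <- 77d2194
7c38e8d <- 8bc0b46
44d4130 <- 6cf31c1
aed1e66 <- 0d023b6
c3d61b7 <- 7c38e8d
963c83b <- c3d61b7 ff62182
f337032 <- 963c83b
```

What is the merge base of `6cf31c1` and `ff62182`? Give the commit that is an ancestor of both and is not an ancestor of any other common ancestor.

77d2194

Ancestors of 6cf31c1: {5f6d28e, 6cf31c1, 77d2194}.
Ancestors of ff62182: {0d023b6, 5f6d28e, 759377a, 77d2194, 8bc0b46, 8d59b65, a7478f7, d34e888, ff62182}.
Common ancestors: {5f6d28e, 77d2194}.
Among these, 77d2194 is not an ancestor of any other common ancestor — it is the merge base.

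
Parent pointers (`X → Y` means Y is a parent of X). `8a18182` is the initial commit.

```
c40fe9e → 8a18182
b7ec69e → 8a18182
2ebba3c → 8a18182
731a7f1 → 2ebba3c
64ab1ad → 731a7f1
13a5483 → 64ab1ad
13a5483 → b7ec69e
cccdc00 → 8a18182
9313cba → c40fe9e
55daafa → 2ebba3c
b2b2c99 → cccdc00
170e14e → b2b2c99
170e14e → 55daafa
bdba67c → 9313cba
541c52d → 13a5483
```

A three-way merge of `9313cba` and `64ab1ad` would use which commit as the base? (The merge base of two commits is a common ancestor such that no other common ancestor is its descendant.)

8a18182

Ancestors of 9313cba: {8a18182, 9313cba, c40fe9e}.
Ancestors of 64ab1ad: {2ebba3c, 64ab1ad, 731a7f1, 8a18182}.
Common ancestors: {8a18182}.
The only common ancestor is 8a18182, so it is the merge base.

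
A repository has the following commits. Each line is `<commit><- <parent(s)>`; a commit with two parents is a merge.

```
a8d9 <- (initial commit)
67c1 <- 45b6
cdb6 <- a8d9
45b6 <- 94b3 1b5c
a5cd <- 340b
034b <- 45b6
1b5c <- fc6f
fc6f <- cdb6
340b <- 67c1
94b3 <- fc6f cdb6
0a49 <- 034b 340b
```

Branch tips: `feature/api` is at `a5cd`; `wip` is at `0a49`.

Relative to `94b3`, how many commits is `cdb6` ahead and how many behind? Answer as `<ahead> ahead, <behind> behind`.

Reachable from cdb6: {a8d9, cdb6}.
Reachable from 94b3: {94b3, a8d9, cdb6, fc6f}.
Only in cdb6's history (ahead): {} — 0.
Only in 94b3's history (behind): {94b3, fc6f} — 2.

0 ahead, 2 behind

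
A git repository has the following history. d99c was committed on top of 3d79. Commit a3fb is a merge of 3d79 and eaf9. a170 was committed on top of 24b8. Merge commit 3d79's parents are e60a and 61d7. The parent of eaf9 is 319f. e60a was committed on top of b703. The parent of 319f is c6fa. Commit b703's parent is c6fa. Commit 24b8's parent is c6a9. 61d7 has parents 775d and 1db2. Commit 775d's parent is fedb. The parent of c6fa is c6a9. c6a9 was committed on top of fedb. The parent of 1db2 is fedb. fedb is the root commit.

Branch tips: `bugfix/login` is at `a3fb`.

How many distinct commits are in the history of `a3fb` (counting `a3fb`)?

Walking parent pointers from a3fb: reachable set = {1db2, 319f, 3d79, 61d7, 775d, a3fb, b703, c6a9, c6fa, e60a, eaf9, fedb}.
That is 12 commits.

12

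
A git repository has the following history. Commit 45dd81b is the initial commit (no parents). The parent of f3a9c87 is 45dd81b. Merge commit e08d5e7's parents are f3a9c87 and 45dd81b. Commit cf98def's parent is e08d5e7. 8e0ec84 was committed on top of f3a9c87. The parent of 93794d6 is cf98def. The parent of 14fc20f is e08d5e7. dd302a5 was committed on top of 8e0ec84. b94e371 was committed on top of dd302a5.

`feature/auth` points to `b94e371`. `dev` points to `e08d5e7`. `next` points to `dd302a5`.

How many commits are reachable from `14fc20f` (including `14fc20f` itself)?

4

Walking parent pointers from 14fc20f: reachable set = {14fc20f, 45dd81b, e08d5e7, f3a9c87}.
That is 4 commits.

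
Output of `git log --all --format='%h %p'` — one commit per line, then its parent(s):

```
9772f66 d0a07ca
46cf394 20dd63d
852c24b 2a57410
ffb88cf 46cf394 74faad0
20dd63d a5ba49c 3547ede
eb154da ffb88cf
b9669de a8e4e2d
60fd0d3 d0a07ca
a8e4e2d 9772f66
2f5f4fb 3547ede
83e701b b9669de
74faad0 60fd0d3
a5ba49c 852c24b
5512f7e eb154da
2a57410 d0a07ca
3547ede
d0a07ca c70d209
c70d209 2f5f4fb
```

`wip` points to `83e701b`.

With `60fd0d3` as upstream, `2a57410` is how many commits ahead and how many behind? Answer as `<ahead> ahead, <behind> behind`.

Reachable from 2a57410: {2a57410, 2f5f4fb, 3547ede, c70d209, d0a07ca}.
Reachable from 60fd0d3: {2f5f4fb, 3547ede, 60fd0d3, c70d209, d0a07ca}.
Only in 2a57410's history (ahead): {2a57410} — 1.
Only in 60fd0d3's history (behind): {60fd0d3} — 1.

1 ahead, 1 behind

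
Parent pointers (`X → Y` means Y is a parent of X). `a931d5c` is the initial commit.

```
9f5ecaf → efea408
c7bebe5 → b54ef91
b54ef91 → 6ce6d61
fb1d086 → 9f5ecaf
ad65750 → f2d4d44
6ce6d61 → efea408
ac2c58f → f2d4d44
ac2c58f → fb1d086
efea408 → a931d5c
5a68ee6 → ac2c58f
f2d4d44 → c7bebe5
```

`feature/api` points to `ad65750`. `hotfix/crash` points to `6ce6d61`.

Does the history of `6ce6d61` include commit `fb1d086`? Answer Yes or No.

Ancestors of 6ce6d61: {6ce6d61, a931d5c, efea408}.
fb1d086 is not in that set, so it is not an ancestor of 6ce6d61.

No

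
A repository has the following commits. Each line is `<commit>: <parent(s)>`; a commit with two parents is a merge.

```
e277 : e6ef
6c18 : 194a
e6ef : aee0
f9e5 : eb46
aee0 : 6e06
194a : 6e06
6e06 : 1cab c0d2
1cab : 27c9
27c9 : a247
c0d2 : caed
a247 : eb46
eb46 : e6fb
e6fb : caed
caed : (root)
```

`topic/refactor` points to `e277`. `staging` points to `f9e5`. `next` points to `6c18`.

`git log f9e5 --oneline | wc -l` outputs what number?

Walking parent pointers from f9e5: reachable set = {caed, e6fb, eb46, f9e5}.
That is 4 commits.

4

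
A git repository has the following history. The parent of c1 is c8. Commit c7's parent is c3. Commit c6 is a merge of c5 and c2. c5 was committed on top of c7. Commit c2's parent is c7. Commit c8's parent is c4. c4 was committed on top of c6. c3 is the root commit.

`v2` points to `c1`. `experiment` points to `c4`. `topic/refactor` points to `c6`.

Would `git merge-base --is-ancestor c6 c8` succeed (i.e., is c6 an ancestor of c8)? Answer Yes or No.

Yes

Ancestors of c8 (commits reachable by following parents): {c2, c3, c4, c5, c6, c7, c8}.
c6 is in that set, so it is an ancestor of c8.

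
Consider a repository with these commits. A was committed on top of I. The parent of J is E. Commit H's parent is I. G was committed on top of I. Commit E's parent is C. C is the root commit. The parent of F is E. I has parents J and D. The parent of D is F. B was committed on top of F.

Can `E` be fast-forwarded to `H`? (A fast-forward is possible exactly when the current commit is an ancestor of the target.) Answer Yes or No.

A fast-forward from E to H is possible iff E is an ancestor of H.
Ancestors of H: {C, D, E, F, H, I, J}.
E is among them, so fast-forward is possible.

Yes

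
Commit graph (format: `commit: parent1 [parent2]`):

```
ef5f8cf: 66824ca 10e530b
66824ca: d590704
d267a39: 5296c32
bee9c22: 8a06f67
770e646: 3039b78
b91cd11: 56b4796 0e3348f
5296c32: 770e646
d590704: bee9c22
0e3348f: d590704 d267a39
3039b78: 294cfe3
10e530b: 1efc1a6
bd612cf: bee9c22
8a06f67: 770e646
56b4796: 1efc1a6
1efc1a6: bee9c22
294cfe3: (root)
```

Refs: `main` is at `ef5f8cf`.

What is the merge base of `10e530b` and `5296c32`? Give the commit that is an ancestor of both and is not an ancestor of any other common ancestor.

Ancestors of 10e530b: {10e530b, 1efc1a6, 294cfe3, 3039b78, 770e646, 8a06f67, bee9c22}.
Ancestors of 5296c32: {294cfe3, 3039b78, 5296c32, 770e646}.
Common ancestors: {294cfe3, 3039b78, 770e646}.
Among these, 770e646 is not an ancestor of any other common ancestor — it is the merge base.

770e646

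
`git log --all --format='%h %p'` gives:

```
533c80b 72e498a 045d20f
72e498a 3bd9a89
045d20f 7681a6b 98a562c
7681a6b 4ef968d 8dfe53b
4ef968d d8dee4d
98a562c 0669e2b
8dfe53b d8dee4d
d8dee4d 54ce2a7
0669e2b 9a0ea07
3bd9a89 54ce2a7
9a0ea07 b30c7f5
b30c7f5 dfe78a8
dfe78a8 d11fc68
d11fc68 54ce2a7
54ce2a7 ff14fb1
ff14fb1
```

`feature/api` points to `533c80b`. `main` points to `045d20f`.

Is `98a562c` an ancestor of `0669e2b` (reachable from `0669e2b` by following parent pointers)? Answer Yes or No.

Ancestors of 0669e2b: {0669e2b, 54ce2a7, 9a0ea07, b30c7f5, d11fc68, dfe78a8, ff14fb1}.
98a562c is not in that set, so it is not an ancestor of 0669e2b.

No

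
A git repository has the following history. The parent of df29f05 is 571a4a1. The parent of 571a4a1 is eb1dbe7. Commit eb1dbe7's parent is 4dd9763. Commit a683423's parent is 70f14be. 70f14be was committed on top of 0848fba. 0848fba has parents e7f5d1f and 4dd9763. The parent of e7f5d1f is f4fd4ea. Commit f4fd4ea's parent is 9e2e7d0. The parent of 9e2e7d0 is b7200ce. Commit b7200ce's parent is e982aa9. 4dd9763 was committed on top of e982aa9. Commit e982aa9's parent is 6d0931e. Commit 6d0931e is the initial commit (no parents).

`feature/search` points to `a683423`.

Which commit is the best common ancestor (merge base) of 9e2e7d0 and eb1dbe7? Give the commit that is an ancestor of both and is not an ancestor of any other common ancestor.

e982aa9

Ancestors of 9e2e7d0: {6d0931e, 9e2e7d0, b7200ce, e982aa9}.
Ancestors of eb1dbe7: {4dd9763, 6d0931e, e982aa9, eb1dbe7}.
Common ancestors: {6d0931e, e982aa9}.
Among these, e982aa9 is not an ancestor of any other common ancestor — it is the merge base.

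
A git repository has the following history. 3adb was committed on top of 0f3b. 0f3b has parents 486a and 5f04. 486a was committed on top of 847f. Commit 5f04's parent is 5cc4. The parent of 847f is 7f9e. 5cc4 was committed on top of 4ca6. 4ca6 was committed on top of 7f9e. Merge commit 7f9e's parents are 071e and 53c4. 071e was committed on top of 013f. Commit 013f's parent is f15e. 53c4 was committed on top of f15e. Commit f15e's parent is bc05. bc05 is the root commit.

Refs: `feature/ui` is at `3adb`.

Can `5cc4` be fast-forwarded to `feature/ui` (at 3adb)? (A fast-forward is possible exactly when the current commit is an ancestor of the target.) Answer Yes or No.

A fast-forward from 5cc4 to 3adb is possible iff 5cc4 is an ancestor of 3adb.
Ancestors of 3adb: {013f, 071e, 0f3b, 3adb, 486a, 4ca6, 53c4, 5cc4, 5f04, 7f9e, 847f, bc05, f15e}.
5cc4 is among them, so fast-forward is possible.

Yes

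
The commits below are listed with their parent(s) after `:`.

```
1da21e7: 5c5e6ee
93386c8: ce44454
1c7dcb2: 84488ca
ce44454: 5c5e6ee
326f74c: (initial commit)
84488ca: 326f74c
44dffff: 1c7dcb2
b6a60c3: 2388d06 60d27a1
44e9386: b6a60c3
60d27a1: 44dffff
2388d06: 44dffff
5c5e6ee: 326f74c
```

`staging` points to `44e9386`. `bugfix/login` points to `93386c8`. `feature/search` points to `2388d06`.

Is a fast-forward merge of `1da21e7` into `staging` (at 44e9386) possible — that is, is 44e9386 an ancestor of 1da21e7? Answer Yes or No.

A fast-forward from 44e9386 to 1da21e7 is possible iff 44e9386 is an ancestor of 1da21e7.
Ancestors of 1da21e7: {1da21e7, 326f74c, 5c5e6ee}.
44e9386 is not among them, so fast-forward is not possible.

No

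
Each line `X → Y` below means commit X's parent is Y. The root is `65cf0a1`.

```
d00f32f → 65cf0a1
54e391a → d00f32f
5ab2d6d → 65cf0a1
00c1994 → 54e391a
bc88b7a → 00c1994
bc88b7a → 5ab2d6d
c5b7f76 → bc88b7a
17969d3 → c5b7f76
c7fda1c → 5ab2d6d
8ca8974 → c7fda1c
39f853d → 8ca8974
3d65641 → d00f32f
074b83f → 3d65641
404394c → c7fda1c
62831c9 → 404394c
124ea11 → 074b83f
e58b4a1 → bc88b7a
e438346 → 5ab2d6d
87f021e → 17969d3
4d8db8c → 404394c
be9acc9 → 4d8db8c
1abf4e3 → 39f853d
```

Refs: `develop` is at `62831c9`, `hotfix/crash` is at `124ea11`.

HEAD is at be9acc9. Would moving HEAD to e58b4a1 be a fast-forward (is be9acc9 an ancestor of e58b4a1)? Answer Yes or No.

A fast-forward from be9acc9 to e58b4a1 is possible iff be9acc9 is an ancestor of e58b4a1.
Ancestors of e58b4a1: {00c1994, 54e391a, 5ab2d6d, 65cf0a1, bc88b7a, d00f32f, e58b4a1}.
be9acc9 is not among them, so fast-forward is not possible.

No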